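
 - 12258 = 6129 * (-2)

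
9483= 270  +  9213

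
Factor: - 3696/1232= -3 = - 3^1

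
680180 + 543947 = 1224127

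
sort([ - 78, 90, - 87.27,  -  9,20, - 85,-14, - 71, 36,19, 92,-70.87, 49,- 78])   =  [ - 87.27 , - 85,-78, - 78, - 71, - 70.87, - 14, - 9,19,  20, 36, 49,90, 92]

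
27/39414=9/13138=0.00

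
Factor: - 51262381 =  - 557^1 *92033^1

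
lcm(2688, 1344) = 2688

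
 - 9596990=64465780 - 74062770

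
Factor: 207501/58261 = 723/203 = 3^1 *7^(- 1)*29^( - 1 )*241^1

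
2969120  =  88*33740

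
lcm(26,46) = 598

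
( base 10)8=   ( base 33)8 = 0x8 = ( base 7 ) 11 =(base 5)13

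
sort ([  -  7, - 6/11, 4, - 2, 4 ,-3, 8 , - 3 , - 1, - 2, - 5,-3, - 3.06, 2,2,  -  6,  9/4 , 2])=[ - 7,-6, - 5, - 3.06, - 3, - 3, - 3,-2, - 2, - 1, - 6/11, 2, 2,2,  9/4, 4,4,8] 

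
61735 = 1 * 61735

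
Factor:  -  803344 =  - 2^4*  23^1*37^1*59^1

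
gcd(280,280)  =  280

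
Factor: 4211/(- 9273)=-3^(- 1)*11^(  -  1)*281^( - 1) * 4211^1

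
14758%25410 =14758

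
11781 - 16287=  - 4506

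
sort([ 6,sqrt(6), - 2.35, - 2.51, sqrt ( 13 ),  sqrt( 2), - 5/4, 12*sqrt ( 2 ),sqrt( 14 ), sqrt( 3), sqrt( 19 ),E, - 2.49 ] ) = [ - 2.51,-2.49, - 2.35, -5/4,sqrt( 2),sqrt( 3 ),  sqrt( 6), E, sqrt( 13),sqrt( 14 ), sqrt(19), 6, 12*sqrt( 2 )]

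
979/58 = 16 + 51/58 = 16.88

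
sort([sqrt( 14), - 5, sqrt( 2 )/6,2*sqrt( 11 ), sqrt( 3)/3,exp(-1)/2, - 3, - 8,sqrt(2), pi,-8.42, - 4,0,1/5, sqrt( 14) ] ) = [ - 8.42, - 8, - 5, - 4, - 3,0,exp(  -  1)/2,1/5, sqrt(2)/6, sqrt (3)/3,sqrt(2), pi  ,  sqrt( 14 ), sqrt ( 14), 2*sqrt( 11) ]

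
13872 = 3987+9885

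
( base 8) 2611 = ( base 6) 10321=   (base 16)589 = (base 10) 1417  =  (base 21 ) 34A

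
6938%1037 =716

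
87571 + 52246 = 139817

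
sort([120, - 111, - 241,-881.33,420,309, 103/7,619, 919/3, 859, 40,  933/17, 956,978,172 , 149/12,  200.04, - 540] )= [ - 881.33,-540, - 241,-111 , 149/12,103/7, 40,933/17,120, 172 , 200.04, 919/3,  309,420, 619,859, 956,978]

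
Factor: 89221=11^1*8111^1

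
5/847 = 5/847 = 0.01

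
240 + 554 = 794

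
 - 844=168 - 1012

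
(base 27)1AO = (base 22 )22B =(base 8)1777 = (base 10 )1023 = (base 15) 483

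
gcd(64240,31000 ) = 40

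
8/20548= 2/5137  =  0.00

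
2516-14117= - 11601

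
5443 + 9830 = 15273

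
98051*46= 4510346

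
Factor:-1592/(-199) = 2^3 =8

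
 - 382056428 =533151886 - 915208314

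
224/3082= 112/1541 =0.07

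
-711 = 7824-8535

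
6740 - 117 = 6623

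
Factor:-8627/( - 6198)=2^(-1) * 3^(  -  1) * 1033^( - 1) * 8627^1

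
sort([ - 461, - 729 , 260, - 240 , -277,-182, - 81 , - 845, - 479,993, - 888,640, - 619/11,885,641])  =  [ - 888, - 845, - 729, - 479, - 461,-277, - 240 , - 182, -81 ,-619/11  ,  260, 640,641,885 , 993]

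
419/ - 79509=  - 419/79509 =- 0.01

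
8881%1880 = 1361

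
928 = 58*16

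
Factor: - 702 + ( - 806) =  - 1508 = -  2^2 * 13^1*29^1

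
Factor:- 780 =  - 2^2*3^1 * 5^1*13^1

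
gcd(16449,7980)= 3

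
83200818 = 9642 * 8629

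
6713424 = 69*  97296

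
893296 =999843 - 106547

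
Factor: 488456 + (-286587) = 201869=29^1*6961^1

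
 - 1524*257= - 391668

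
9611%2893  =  932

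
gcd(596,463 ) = 1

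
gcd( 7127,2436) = 1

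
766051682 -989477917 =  - 223426235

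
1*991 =991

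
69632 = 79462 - 9830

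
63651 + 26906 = 90557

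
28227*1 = 28227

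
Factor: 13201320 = 2^3*3^1 * 5^1*11^1*73^1*137^1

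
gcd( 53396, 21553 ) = 7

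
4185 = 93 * 45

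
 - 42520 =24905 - 67425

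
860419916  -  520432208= 339987708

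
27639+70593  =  98232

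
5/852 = 5/852= 0.01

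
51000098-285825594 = -234825496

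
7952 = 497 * 16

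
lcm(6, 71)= 426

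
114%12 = 6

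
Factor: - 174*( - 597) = 2^1*3^2*29^1 *199^1 = 103878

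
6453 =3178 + 3275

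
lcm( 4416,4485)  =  287040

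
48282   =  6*8047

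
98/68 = 1 + 15/34= 1.44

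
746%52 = 18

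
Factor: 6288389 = 29^1*216841^1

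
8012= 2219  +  5793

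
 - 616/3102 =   -  28/141 = - 0.20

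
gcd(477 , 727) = 1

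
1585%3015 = 1585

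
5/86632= 5/86632 = 0.00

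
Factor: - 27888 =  - 2^4*3^1*7^1 * 83^1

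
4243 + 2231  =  6474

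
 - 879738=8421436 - 9301174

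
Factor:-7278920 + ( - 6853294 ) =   -  2^1 *3^2*  785123^1 = - 14132214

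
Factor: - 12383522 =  - 2^1*23^1*  29^1 *9283^1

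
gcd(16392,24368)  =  8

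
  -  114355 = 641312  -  755667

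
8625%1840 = 1265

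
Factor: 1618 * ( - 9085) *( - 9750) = 143320417500 = 2^2 * 3^1*5^4 * 13^1 * 23^1*79^1* 809^1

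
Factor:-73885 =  -5^1*7^1*2111^1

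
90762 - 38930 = 51832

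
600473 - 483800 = 116673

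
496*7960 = 3948160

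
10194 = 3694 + 6500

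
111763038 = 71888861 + 39874177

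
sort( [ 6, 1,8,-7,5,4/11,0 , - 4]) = [-7,-4,0, 4/11,1,5,6,8]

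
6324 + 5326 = 11650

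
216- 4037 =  - 3821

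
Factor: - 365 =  - 5^1  *73^1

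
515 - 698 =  - 183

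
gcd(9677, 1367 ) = 1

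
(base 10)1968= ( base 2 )11110110000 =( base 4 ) 132300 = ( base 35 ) 1L8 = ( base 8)3660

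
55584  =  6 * 9264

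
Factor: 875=5^3*7^1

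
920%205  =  100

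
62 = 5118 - 5056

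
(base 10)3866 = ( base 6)25522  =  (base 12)22a2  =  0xF1A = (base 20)9D6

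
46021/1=46021 =46021.00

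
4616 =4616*1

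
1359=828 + 531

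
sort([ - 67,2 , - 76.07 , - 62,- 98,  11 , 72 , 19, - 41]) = [ - 98, - 76.07, - 67,  -  62,-41, 2,11,19, 72]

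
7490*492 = 3685080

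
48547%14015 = 6502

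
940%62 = 10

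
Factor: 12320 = 2^5 * 5^1*7^1*11^1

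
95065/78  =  1218 + 61/78 =1218.78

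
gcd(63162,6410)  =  2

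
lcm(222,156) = 5772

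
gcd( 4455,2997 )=81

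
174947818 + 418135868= 593083686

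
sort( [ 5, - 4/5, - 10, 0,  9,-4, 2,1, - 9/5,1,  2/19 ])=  [ - 10,  -  4, - 9/5, - 4/5,0, 2/19 , 1,1, 2, 5 , 9] 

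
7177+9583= 16760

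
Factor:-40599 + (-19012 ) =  - 59611 = - 59611^1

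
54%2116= 54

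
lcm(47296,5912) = 47296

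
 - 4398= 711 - 5109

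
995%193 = 30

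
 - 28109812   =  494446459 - 522556271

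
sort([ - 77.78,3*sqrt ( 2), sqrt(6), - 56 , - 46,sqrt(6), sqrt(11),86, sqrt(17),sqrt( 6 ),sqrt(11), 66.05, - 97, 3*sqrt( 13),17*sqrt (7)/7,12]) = [ - 97, - 77.78, - 56, - 46,sqrt(6), sqrt(6), sqrt( 6),sqrt(11 ),sqrt( 11),sqrt(17 ),3*sqrt(2 ),17*sqrt(7)/7,3 * sqrt(13),12, 66.05,86 ]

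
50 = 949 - 899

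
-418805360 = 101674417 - 520479777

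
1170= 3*390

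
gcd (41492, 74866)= 902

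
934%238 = 220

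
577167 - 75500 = 501667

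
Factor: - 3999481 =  - 19^1  *  210499^1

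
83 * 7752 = 643416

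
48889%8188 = 7949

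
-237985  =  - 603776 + 365791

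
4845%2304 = 237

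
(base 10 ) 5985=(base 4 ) 1131201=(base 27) 85i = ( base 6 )43413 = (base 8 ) 13541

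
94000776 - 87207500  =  6793276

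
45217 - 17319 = 27898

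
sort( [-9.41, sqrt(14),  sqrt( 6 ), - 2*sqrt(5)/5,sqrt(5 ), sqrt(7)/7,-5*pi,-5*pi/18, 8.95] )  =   [-5*pi, -9.41, - 2*sqrt( 5 )/5, - 5*pi/18, sqrt( 7 )/7,sqrt(5),sqrt( 6), sqrt(14), 8.95] 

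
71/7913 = 71/7913 = 0.01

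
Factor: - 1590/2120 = - 3/4 = - 2^( - 2)*3^1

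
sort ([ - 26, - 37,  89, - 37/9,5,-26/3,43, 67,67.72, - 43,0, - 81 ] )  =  [ - 81, - 43, - 37, -26,-26/3, - 37/9,0,5,43,67 , 67.72, 89]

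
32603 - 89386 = -56783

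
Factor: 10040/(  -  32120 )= - 251/803  =  - 11^( - 1)*73^( - 1 )*251^1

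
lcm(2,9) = 18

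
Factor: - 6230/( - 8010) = 7/9 = 3^(-2 )*7^1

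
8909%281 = 198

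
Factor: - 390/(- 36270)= 3^( - 1 )*31^( - 1) = 1/93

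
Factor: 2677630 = 2^1*5^1*267763^1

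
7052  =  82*86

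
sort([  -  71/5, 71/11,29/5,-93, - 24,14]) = [ - 93, - 24 ,-71/5 , 29/5,71/11,14]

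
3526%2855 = 671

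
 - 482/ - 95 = 482/95= 5.07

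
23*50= 1150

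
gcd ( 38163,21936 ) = 3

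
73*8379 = 611667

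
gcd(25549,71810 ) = 1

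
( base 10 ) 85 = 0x55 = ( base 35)2f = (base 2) 1010101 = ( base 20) 45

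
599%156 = 131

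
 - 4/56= -1 +13/14 = - 0.07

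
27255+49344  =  76599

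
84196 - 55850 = 28346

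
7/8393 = 1/1199 = 0.00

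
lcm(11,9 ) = 99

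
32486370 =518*62715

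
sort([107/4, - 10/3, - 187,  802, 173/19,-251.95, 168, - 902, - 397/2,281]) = [ -902,-251.95, - 397/2, - 187,-10/3,173/19,  107/4,  168,281,802]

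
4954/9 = 4954/9 = 550.44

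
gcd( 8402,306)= 2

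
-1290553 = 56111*(-23)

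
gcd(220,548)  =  4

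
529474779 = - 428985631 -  - 958460410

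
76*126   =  9576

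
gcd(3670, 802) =2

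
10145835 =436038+9709797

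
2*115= 230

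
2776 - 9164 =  - 6388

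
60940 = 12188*5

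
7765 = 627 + 7138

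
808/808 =1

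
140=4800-4660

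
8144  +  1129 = 9273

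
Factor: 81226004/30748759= 2^2*313^1 * 64877^1*30748759^(-1 )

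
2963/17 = 174+5/17 = 174.29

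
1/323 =1/323 = 0.00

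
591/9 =65  +  2/3 = 65.67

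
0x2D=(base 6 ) 113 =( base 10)45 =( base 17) 2B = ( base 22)21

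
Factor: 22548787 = 22548787^1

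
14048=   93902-79854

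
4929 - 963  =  3966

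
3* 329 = 987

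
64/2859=64/2859=0.02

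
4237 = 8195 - 3958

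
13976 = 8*1747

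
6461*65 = 419965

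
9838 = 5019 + 4819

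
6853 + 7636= 14489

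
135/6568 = 135/6568 = 0.02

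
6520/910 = 652/91 = 7.16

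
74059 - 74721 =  - 662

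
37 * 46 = 1702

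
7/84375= 7/84375=0.00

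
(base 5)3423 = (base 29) go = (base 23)L5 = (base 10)488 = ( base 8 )750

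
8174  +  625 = 8799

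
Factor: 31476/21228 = 43/29 = 29^ (  -  1 )*43^1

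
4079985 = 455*8967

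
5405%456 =389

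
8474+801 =9275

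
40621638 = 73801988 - 33180350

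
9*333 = 2997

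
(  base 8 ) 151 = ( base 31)3c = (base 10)105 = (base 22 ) 4H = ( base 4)1221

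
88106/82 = 44053/41 = 1074.46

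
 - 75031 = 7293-82324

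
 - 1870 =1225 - 3095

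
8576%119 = 8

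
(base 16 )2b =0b101011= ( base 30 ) 1d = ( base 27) 1G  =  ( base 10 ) 43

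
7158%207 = 120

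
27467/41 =669  +  38/41 = 669.93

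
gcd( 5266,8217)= 1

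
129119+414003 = 543122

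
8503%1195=138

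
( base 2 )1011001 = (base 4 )1121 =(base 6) 225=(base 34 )2L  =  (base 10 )89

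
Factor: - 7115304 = -2^3*3^1 * 7^1*41^1 *1033^1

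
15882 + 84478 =100360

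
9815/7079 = 9815/7079 =1.39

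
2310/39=59 + 3/13 = 59.23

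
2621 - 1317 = 1304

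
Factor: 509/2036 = 1/4 = 2^( - 2 )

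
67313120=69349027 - 2035907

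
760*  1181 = 897560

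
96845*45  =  4358025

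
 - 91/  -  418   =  91/418= 0.22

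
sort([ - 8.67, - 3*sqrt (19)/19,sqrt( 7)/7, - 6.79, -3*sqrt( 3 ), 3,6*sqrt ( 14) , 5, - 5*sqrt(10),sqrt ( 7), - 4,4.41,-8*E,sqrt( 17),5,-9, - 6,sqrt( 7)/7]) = [-8*E, -5*sqrt(10),-9, - 8.67,-6.79 , - 6,-3 * sqrt( 3), - 4,  -  3*sqrt(19) /19,sqrt( 7)/7,sqrt(7)/7, sqrt( 7),3,sqrt ( 17 ), 4.41,5,  5,6*sqrt(14)]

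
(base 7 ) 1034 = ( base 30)C8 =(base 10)368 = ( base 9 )448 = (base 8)560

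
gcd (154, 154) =154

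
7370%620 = 550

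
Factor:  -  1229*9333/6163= - 3^2 * 17^1*61^1* 1229^1*6163^( - 1) = - 11470257/6163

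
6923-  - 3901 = 10824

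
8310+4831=13141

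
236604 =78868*3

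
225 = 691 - 466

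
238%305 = 238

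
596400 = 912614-316214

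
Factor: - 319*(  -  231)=73689= 3^1*7^1*11^2 * 29^1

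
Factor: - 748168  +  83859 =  - 664309  =  - 17^1 * 23^1*1699^1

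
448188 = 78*5746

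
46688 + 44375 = 91063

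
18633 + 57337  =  75970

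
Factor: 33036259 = 33036259^1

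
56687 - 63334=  - 6647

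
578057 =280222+297835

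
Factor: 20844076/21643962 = 2^1*3^( - 1 )*11^1*473729^1*3607327^(  -  1) = 10422038/10821981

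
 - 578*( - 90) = 52020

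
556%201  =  154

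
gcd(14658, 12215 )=2443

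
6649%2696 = 1257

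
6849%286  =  271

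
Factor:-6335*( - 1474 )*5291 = 49406246890 = 2^1*5^1*7^1*11^2 *13^1*37^1*67^1*181^1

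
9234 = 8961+273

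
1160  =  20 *58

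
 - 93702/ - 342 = 15617/57 = 273.98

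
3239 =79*41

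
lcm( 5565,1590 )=11130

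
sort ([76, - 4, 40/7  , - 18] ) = [ - 18, - 4,40/7,76 ]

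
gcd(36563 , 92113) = 1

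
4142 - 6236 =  - 2094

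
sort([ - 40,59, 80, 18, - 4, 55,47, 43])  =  [ - 40, - 4, 18 , 43 , 47, 55,59, 80]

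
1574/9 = 1574/9 = 174.89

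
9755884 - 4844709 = 4911175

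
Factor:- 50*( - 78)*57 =222300 = 2^2*3^2*5^2*13^1*19^1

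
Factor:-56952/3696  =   - 339/22 = - 2^(  -  1 )*3^1*11^( - 1 )*113^1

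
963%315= 18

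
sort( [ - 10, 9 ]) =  [ - 10,9]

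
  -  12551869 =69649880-82201749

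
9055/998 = 9055/998 = 9.07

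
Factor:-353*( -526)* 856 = 158940368 = 2^4 * 107^1*263^1 * 353^1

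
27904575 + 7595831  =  35500406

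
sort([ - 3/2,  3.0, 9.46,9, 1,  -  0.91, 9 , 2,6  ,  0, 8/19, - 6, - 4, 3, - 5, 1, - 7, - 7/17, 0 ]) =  [ - 7, - 6, - 5,-4, - 3/2,  -  0.91, - 7/17,0,0  ,  8/19, 1, 1, 2,3.0, 3 , 6,9, 9, 9.46]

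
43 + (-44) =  - 1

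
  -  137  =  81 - 218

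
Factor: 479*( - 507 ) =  - 3^1*13^2*479^1 = - 242853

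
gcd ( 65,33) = 1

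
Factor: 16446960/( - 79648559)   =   - 310320/1502803 = - 2^4*3^2*5^1*431^1*449^( - 1 )*3347^( - 1 ) 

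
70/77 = 10/11= 0.91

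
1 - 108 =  - 107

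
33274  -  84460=-51186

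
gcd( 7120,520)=40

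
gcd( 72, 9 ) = 9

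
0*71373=0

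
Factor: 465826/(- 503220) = - 2^( - 1 ) * 3^(  -  1 )*5^( - 1)*89^1*2617^1*8387^(-1) = - 232913/251610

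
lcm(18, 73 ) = 1314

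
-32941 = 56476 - 89417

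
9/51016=9/51016=0.00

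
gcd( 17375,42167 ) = 1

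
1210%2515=1210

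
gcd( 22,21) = 1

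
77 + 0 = 77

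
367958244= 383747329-15789085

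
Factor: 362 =2^1*181^1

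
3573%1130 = 183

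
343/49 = 7   =  7.00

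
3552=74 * 48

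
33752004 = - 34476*( - 979)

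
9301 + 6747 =16048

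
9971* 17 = 169507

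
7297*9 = 65673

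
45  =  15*3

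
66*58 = 3828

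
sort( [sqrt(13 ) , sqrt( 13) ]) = [ sqrt( 13 ), sqrt(13)] 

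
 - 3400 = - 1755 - 1645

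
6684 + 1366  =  8050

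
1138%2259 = 1138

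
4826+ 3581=8407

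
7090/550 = 12+49/55 =12.89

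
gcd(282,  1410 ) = 282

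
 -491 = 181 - 672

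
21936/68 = 322 +10/17 = 322.59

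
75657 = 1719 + 73938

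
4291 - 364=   3927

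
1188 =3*396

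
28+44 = 72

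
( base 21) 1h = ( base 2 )100110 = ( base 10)38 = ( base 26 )1c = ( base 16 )26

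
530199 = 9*58911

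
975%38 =25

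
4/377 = 4/377 = 0.01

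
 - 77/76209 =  - 11/10887 = - 0.00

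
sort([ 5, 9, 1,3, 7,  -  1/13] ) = [  -  1/13, 1,3,5 , 7,  9]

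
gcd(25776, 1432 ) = 1432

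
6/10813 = 6/10813 = 0.00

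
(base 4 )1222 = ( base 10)106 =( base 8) 152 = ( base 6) 254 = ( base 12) 8A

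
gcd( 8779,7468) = 1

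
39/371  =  39/371 = 0.11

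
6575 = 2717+3858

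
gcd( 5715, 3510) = 45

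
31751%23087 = 8664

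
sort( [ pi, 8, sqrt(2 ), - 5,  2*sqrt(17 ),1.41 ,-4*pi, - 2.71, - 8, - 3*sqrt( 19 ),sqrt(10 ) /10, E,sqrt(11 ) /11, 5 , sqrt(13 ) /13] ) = [-3*sqrt(19 ),-4*pi, - 8, - 5,  -  2.71, sqrt ( 13)/13,sqrt (11 )/11, sqrt(10 )/10, 1.41,  sqrt(2) , E, pi,5, 8, 2*sqrt( 17 )] 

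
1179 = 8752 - 7573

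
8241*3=24723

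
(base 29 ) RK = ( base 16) 323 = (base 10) 803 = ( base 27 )12K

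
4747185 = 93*51045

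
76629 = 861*89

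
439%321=118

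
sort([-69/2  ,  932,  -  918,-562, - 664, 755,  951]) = [ - 918 , - 664, - 562,-69/2, 755,932,  951]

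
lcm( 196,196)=196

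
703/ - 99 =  - 8 + 89/99 =-  7.10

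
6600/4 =1650  =  1650.00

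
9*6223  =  56007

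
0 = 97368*0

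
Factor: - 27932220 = - 2^2*3^2*5^1 * 29^1*5351^1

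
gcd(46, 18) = 2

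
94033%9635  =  7318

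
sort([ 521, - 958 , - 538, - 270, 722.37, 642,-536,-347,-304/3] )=[ - 958, - 538,  -  536,- 347, - 270,-304/3,521,642,  722.37 ] 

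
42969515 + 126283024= 169252539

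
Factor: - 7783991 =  - 239^1 *32569^1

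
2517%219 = 108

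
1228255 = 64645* 19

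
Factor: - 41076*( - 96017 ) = 2^2*3^2*7^1*163^1*96017^1 = 3943994292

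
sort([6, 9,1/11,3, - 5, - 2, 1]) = [-5, - 2, 1/11,1 , 3,6,9] 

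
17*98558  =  1675486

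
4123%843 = 751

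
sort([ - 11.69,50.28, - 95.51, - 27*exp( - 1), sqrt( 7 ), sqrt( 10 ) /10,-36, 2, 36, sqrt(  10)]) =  [-95.51, - 36, - 11.69, - 27*exp( - 1),sqrt(10) /10,2,sqrt(7 ), sqrt(10), 36 , 50.28 ]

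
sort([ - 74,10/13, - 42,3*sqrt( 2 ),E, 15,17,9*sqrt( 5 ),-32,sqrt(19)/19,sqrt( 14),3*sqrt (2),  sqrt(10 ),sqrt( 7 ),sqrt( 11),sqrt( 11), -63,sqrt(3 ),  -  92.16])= [ - 92.16, - 74,-63, - 42, - 32,sqrt( 19 )/19,  10/13,sqrt(3 ),sqrt(7 ),E,sqrt (10), sqrt(11 ),sqrt( 11), sqrt(14 ),3*sqrt(2) , 3*sqrt(2),15 , 17, 9*sqrt (5)]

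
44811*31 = 1389141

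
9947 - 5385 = 4562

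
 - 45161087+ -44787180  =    -  89948267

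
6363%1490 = 403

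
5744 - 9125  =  -3381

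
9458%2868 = 854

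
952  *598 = 569296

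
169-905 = - 736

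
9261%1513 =183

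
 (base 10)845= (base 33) pk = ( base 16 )34d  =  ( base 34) OT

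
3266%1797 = 1469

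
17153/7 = 17153/7  =  2450.43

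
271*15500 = 4200500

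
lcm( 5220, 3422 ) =307980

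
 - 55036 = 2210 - 57246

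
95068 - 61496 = 33572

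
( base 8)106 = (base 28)2e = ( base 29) 2c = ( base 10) 70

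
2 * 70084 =140168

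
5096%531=317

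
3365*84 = 282660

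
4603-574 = 4029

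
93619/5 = 18723 + 4/5  =  18723.80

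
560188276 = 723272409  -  163084133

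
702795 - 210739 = 492056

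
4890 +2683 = 7573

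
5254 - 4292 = 962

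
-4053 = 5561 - 9614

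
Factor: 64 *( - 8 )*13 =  - 2^9*13^1 = - 6656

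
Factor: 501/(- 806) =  - 2^( - 1 )*3^1*13^( - 1 )*31^( - 1)  *167^1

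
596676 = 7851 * 76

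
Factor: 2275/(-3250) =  - 2^( - 1 )*5^ ( - 1 )*7^1 = - 7/10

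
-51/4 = -13 + 1/4 = -12.75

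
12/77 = 12/77 =0.16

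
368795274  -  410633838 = - 41838564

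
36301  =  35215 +1086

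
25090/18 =1393+8/9 = 1393.89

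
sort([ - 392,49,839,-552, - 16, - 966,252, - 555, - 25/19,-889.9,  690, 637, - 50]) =[-966, -889.9,- 555, - 552, - 392, - 50, - 16,  -  25/19 , 49,252,637, 690, 839]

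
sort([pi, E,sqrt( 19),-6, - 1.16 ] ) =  [-6, - 1.16, E, pi, sqrt(19)] 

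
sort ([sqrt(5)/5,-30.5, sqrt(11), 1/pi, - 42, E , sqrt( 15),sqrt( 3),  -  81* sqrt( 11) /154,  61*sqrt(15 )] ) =[ - 42, - 30.5, - 81*sqrt(11)/154,1/pi, sqrt(5)/5,sqrt(3), E,sqrt(11),sqrt ( 15), 61*sqrt ( 15 )]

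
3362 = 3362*1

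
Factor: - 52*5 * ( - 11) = 2860 = 2^2*5^1*11^1*13^1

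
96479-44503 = 51976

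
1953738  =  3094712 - 1140974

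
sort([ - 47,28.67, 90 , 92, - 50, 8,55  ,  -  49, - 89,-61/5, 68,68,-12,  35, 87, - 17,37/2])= [ - 89 , - 50, - 49, - 47, - 17, - 61/5, - 12, 8,37/2,28.67, 35, 55, 68,68, 87 , 90, 92 ] 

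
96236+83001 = 179237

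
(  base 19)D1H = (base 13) 21ca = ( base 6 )33521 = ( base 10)4729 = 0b1001001111001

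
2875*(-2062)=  - 5928250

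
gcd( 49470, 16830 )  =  510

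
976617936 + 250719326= 1227337262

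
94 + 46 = 140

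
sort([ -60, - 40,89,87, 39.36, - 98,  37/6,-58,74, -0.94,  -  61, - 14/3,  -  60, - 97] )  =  [ - 98, - 97, - 61, - 60,- 60, - 58, - 40 , - 14/3, - 0.94,37/6,39.36 , 74,87,89 ] 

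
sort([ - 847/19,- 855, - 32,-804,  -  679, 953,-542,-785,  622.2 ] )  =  [ - 855, - 804, - 785 , - 679,  -  542, - 847/19, - 32,622.2, 953 ]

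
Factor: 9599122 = 2^1*13^1*369197^1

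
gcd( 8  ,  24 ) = 8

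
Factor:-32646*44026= - 1437272796   =  -2^2*3^1*5441^1*22013^1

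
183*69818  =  12776694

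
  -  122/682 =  - 1 + 280/341  =  - 0.18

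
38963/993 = 39+236/993 = 39.24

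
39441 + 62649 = 102090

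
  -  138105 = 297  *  ( - 465 )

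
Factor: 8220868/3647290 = 2^1 * 5^( - 1)*569^(-1)*641^( - 1 )*2055217^1 = 4110434/1823645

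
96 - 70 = 26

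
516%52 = 48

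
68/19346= 2/569   =  0.00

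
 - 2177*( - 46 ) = 100142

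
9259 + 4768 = 14027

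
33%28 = 5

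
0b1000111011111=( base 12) 2793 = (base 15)1550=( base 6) 33103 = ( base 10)4575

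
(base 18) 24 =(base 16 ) 28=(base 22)1i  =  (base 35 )15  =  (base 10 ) 40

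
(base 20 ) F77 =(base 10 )6147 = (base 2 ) 1100000000011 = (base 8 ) 14003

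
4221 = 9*469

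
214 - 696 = - 482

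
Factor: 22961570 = 2^1*5^1*43^1*67^1*797^1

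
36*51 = 1836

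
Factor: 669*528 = 2^4*3^2*  11^1*223^1 = 353232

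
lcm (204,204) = 204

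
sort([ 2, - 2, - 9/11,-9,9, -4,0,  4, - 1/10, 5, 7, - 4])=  [ - 9,-4 , - 4, - 2, - 9/11,-1/10, 0, 2 , 4, 5, 7, 9] 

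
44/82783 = 44/82783 = 0.00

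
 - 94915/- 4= 94915/4= 23728.75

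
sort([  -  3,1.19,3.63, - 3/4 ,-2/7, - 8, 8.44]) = [-8,- 3,-3/4, - 2/7, 1.19, 3.63,8.44 ]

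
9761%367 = 219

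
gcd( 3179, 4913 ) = 289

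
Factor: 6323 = 6323^1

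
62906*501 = 31515906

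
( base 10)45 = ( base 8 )55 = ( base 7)63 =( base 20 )25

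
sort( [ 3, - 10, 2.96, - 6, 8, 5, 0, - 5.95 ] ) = [ - 10  ,-6,-5.95, 0,2.96,3, 5, 8] 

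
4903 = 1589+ 3314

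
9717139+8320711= 18037850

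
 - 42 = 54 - 96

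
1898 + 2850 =4748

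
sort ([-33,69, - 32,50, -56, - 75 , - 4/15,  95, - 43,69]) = [ - 75, - 56 ,-43 , - 33, - 32, - 4/15, 50, 69,69, 95] 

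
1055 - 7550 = - 6495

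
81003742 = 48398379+32605363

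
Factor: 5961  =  3^1*1987^1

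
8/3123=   8/3123 = 0.00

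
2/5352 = 1/2676 = 0.00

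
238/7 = 34 = 34.00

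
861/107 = 861/107= 8.05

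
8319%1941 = 555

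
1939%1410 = 529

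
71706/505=141+501/505 = 141.99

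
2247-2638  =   - 391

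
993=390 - -603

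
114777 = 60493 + 54284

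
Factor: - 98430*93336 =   -  2^4*3^2*5^1*17^1*193^1*3889^1 = - 9187062480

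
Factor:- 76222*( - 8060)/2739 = 2^3*3^( - 1 ) * 5^1 * 11^( - 1 )*13^1 * 23^1 * 31^1*83^( - 1)*1657^1 = 614349320/2739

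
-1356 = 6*( - 226)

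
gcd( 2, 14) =2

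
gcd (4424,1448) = 8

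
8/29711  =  8/29711 =0.00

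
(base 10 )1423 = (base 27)1pj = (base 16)58f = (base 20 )3B3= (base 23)2fk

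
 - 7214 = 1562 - 8776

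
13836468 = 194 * 71322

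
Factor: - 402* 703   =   -282606 = - 2^1* 3^1 * 19^1*37^1 * 67^1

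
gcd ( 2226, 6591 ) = 3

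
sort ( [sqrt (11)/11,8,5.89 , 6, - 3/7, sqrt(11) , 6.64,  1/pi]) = [ - 3/7, sqrt( 11)/11 , 1/pi,sqrt(11),  5.89,6,  6.64, 8 ] 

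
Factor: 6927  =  3^1*2309^1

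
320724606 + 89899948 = 410624554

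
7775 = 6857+918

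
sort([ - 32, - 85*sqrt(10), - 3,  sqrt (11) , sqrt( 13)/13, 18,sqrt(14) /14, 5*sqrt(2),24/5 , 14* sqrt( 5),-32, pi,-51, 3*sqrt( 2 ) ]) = [ - 85*sqrt( 10 ), - 51, - 32, - 32, - 3,sqrt( 14)/14,sqrt( 13 ) /13,pi, sqrt( 11), 3 * sqrt (2),24/5, 5 * sqrt( 2) , 18, 14*sqrt(5)] 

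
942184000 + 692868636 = 1635052636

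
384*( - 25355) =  -9736320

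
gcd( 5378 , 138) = 2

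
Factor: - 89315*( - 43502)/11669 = 2^1 *5^1*7^( - 1 )* 1667^( - 1)*17863^1 * 21751^1= 3885381130/11669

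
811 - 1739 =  - 928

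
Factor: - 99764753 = -11^1 *131^1*69233^1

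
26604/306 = 86 + 16/17 = 86.94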